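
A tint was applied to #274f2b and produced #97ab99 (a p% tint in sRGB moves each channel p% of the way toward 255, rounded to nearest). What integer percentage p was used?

#274f2b is rgb(39, 79, 43); #97ab99 is rgb(151, 171, 153).
On the R channel (widest range): 151 ≈ 39 + (p/100)(255 − 39), so p ≈ 100×(151 − 39)/(255 − 39) = 11200/216 = 51.85.
p = 52 reproduces all three channels after rounding.

52%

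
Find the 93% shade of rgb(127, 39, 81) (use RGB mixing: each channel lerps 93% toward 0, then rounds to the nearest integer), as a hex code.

#090306

A 93% shade moves each channel 93% toward 0:
  R: 127 + 0.93×(0−127) = 127 − 118.11 = 8.89 → 9
  G: 39 − 36.27 = 2.73 → 3
  B: 81 − 75.33 = 5.67 → 6
rgb(9, 3, 6) = #090306.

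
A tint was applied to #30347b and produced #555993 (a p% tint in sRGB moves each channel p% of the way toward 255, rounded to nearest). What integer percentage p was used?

18%

#30347b is rgb(48, 52, 123); #555993 is rgb(85, 89, 147).
On the R channel (widest range): 85 ≈ 48 + (p/100)(255 − 48), so p ≈ 100×(85 − 48)/(255 − 48) = 3700/207 = 17.87.
p = 18 reproduces all three channels after rounding.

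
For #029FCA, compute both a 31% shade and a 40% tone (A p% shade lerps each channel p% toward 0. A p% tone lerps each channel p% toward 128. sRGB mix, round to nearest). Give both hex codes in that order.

#016E8B, #3493AC

#029FCA is rgb(2, 159, 202).
31% shade:
  R: 2 + 0.31×(0−2) = 2 − 0.62 = 1.38 → 1
  G: 159 + 0.31×(0−159) = 159 − 49.29 = 109.71 → 110
  B: 202 − 62.62 = 139.38 → 139
  → #016E8B
40% tone:
  R: 2 + 0.4×(128−2) = 2 + 50.4 = 52.4 → 52
  G: 159 − 12.4 = 146.6 → 147
  B: 202 + 0.4×(128−202) = 202 − 29.6 = 172.4 → 172
  → #3493AC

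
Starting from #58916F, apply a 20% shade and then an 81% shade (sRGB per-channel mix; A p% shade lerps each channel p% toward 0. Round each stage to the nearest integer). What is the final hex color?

#58916F is rgb(88, 145, 111).
A 20% shade moves each channel 20% toward 0:
  R: 88 − 17.6 = 70.4 → 70
  G: 145 + 0.2×(0−145) = 145 − 29 = 116 → 116
  B: 111 − 22.2 = 88.8 → 89
After the shade: rgb(70, 116, 89) = #467459.
An 81% shade moves each channel 81% toward 0:
  R: 70 − 56.7 = 13.3 → 13
  G: 116 + 0.81×(0−116) = 116 − 93.96 = 22.04 → 22
  B: 89 + 0.81×(0−89) = 89 − 72.09 = 16.91 → 17
rgb(13, 22, 17) = #0D1611.

#0D1611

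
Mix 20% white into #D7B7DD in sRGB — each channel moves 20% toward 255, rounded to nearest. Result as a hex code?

#DFC5E4

#D7B7DD is rgb(215, 183, 221).
Per channel, c → c + 0.2(255 − c):
  R: 215 + 0.2×(255−215) = 215 + 8 = 223 → 223
  G: 183 + 0.2×(255−183) = 183 + 14.4 = 197.4 → 197
  B: 221 + 0.2×(255−221) = 221 + 6.8 = 227.8 → 228
rgb(223, 197, 228) = #DFC5E4.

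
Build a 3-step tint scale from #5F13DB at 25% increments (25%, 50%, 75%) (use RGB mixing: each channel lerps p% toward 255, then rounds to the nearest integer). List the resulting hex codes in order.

#874EE4, #AF89ED, #D7C4F6

#5F13DB is rgb(95, 19, 219).
25%: (95 + 40 = 135→135, 19 + 59 = 78→78, 219 + 9 = 228→228) → #874EE4
50%: (95 + 80 = 175→175, 19 + 118 = 137→137, 219 + 18 = 237→237) → #AF89ED
75%: (95 + 120 = 215→215, 19 + 177 = 196→196, 219 + 27 = 246→246) → #D7C4F6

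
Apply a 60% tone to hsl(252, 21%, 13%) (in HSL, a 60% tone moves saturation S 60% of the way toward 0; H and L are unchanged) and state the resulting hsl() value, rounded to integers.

hsl(252, 8%, 13%)

S moves 60% from 21 toward 0: 21 − 12.6 = 8.4 → 8.
H and L are unchanged.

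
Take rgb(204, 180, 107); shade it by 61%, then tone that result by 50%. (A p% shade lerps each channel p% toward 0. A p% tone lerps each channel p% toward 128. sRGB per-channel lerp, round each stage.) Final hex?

#686355

Per channel, c → c + 0.61(0 − c):
  R: 204 − 124.44 = 79.56 → 80
  G: 180 − 109.8 = 70.2 → 70
  B: 107 + 0.61×(0−107) = 107 − 65.27 = 41.73 → 42
After the shade: rgb(80, 70, 42) = #50462a.
A 50% tone moves each channel 50% toward 128:
  R: 80 + 0.5×(128−80) = 80 + 24 = 104 → 104
  G: 70 + 29 = 99 → 99
  B: 42 + 43 = 85 → 85
rgb(104, 99, 85) = #686355.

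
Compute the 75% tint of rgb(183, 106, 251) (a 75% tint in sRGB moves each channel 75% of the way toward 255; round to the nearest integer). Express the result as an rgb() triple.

rgb(237, 218, 254)

Lerp each channel 75% toward 255:
  R: 183 + 0.75×(255−183) = 183 + 54 = 237 → 237
  G: 106 + 111.75 = 217.75 → 218
  B: 251 + 3 = 254 → 254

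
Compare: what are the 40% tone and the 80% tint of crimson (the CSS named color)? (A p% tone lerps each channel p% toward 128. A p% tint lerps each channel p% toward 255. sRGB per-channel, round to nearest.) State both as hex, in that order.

CSS crimson is rgb(220, 20, 60).
40% tone:
  R: 220 + 0.4×(128−220) = 220 − 36.8 = 183.2 → 183
  G: 20 + 43.2 = 63.2 → 63
  B: 60 + 27.2 = 87.2 → 87
  → #b73f57
80% tint:
  R: 220 + 0.8×(255−220) = 220 + 28 = 248 → 248
  G: 20 + 0.8×(255−20) = 20 + 188 = 208 → 208
  B: 60 + 156 = 216 → 216
  → #f8d0d8

#b73f57, #f8d0d8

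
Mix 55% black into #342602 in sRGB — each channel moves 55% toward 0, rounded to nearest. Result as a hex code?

#342602 is rgb(52, 38, 2).
Per channel, c → c + 0.55(0 − c):
  R: 52 + 0.55×(0−52) = 52 − 28.6 = 23.4 → 23
  G: 38 − 20.9 = 17.1 → 17
  B: 2 − 1.1 = 0.9 → 1
rgb(23, 17, 1) = #171101.

#171101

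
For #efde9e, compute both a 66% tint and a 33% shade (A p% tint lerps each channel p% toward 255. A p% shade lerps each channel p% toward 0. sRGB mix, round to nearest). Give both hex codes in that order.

#faf4de, #a0956a

#efde9e is rgb(239, 222, 158).
66% tint:
  R: 239 + 0.66×(255−239) = 239 + 10.56 = 249.56 → 250
  G: 222 + 0.66×(255−222) = 222 + 21.78 = 243.78 → 244
  B: 158 + 64.02 = 222.02 → 222
  → #faf4de
33% shade:
  R: 239 + 0.33×(0−239) = 239 − 78.87 = 160.13 → 160
  G: 222 − 73.26 = 148.74 → 149
  B: 158 − 52.14 = 105.86 → 106
  → #a0956a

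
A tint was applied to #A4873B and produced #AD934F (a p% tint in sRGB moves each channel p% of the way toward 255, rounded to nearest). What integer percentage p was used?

#A4873B is rgb(164, 135, 59); #AD934F is rgb(173, 147, 79).
On the B channel (widest range): 79 ≈ 59 + (p/100)(255 − 59), so p ≈ 100×(79 − 59)/(255 − 59) = 2000/196 = 10.20.
p = 10 reproduces all three channels after rounding.

10%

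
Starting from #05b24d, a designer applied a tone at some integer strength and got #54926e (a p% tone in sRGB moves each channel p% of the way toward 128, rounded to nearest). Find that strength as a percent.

64%

#05b24d is rgb(5, 178, 77); #54926e is rgb(84, 146, 110).
On the R channel (widest range): 84 ≈ 5 + (p/100)(128 − 5), so p ≈ 100×(84 − 5)/(128 − 5) = 7900/123 = 64.23.
p = 64 reproduces all three channels after rounding.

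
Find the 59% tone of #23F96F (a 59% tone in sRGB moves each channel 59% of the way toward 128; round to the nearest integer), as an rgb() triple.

#23F96F is rgb(35, 249, 111).
Lerp each channel 59% toward 128:
  R: 35 + 54.87 = 89.87 → 90
  G: 249 − 71.39 = 177.61 → 178
  B: 111 + 0.59×(128−111) = 111 + 10.03 = 121.03 → 121

rgb(90, 178, 121)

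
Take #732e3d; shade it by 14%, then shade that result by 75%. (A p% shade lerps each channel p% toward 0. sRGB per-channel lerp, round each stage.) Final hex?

#190a0d

#732e3d is rgb(115, 46, 61).
Per channel, c → c + 0.14(0 − c):
  R: 115 − 16.1 = 98.9 → 99
  G: 46 − 6.44 = 39.56 → 40
  B: 61 − 8.54 = 52.46 → 52
After the shade: rgb(99, 40, 52) = #632834.
Per channel, c → c + 0.75(0 − c):
  R: 99 + 0.75×(0−99) = 99 − 74.25 = 24.75 → 25
  G: 40 − 30 = 10 → 10
  B: 52 − 39 = 13 → 13
rgb(25, 10, 13) = #190a0d.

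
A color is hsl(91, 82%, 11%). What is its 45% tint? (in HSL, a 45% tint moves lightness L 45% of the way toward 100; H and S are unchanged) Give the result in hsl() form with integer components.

hsl(91, 82%, 51%)

L moves 45% from 11 toward 100: 11 + 40.05 = 51.05 → 51.
H and S are unchanged.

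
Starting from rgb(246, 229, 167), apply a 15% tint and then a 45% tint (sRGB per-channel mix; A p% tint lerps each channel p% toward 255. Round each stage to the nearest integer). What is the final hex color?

A 15% tint moves each channel 15% toward 255:
  R: 246 + 0.15×(255−246) = 246 + 1.35 = 247.35 → 247
  G: 229 + 0.15×(255−229) = 229 + 3.9 = 232.9 → 233
  B: 167 + 0.15×(255−167) = 167 + 13.2 = 180.2 → 180
After the tint: rgb(247, 233, 180) = #F7E9B4.
A 45% tint moves each channel 45% toward 255:
  R: 247 + 3.6 = 250.6 → 251
  G: 233 + 9.9 = 242.9 → 243
  B: 180 + 33.75 = 213.75 → 214
rgb(251, 243, 214) = #FBF3D6.

#FBF3D6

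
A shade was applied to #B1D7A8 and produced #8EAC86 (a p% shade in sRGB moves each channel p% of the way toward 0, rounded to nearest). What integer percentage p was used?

#B1D7A8 is rgb(177, 215, 168); #8EAC86 is rgb(142, 172, 134).
On the G channel (widest range): 172 ≈ 215 + (p/100)(0 − 215), so p ≈ 100×(172 − 215)/(0 − 215) = -4300/-215 = 20.00.
p = 20 reproduces all three channels after rounding.

20%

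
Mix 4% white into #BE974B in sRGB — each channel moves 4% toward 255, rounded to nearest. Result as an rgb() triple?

#BE974B is rgb(190, 151, 75).
A 4% tint moves each channel 4% toward 255:
  R: 190 + 0.04×(255−190) = 190 + 2.6 = 192.6 → 193
  G: 151 + 0.04×(255−151) = 151 + 4.16 = 155.16 → 155
  B: 75 + 7.2 = 82.2 → 82

rgb(193, 155, 82)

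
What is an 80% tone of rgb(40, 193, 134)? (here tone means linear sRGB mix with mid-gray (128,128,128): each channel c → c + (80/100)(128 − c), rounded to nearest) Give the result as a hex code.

#6e8d81

An 80% tone moves each channel 80% toward 128:
  R: 40 + 0.8×(128−40) = 40 + 70.4 = 110.4 → 110
  G: 193 + 0.8×(128−193) = 193 − 52 = 141 → 141
  B: 134 + 0.8×(128−134) = 134 − 4.8 = 129.2 → 129
rgb(110, 141, 129) = #6e8d81.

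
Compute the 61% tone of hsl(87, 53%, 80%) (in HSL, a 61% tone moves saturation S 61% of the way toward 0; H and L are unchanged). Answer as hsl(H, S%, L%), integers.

hsl(87, 21%, 80%)

S moves 61% from 53 toward 0: 53 − 32.33 = 20.67 → 21.
H and L are unchanged.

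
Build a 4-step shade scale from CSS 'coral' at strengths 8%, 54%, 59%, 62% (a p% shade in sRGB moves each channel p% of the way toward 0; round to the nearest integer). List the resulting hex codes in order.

#EB754A, #753A25, #693421, #61301E

CSS coral is rgb(255, 127, 80).
8%: (255 − 20.4 = 234.6→235, 127 − 10.16 = 116.84→117, 80 − 6.4 = 73.6→74) → #EB754A
54%: (255 − 137.7 = 117.3→117, 127 − 68.58 = 58.42→58, 80 − 43.2 = 36.8→37) → #753A25
59%: (255 − 150.45 = 104.55→105, 127 − 74.93 = 52.07→52, 80 − 47.2 = 32.8→33) → #693421
62%: (255 − 158.1 = 96.9→97, 127 − 78.74 = 48.26→48, 80 − 49.6 = 30.4→30) → #61301E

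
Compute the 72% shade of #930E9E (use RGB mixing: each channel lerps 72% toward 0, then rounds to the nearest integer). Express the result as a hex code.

#29042C

#930E9E is rgb(147, 14, 158).
A 72% shade moves each channel 72% toward 0:
  R: 147 + 0.72×(0−147) = 147 − 105.84 = 41.16 → 41
  G: 14 + 0.72×(0−14) = 14 − 10.08 = 3.92 → 4
  B: 158 + 0.72×(0−158) = 158 − 113.76 = 44.24 → 44
rgb(41, 4, 44) = #29042C.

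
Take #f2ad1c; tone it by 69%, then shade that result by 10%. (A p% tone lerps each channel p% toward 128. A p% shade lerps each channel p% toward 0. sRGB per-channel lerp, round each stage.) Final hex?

#f2ad1c is rgb(242, 173, 28).
Per channel, c → c + 0.69(128 − c):
  R: 242 − 78.66 = 163.34 → 163
  G: 173 − 31.05 = 141.95 → 142
  B: 28 + 0.69×(128−28) = 28 + 69 = 97 → 97
After the tone: rgb(163, 142, 97) = #a38e61.
Lerp each channel 10% toward 0:
  R: 163 − 16.3 = 146.7 → 147
  G: 142 + 0.1×(0−142) = 142 − 14.2 = 127.8 → 128
  B: 97 + 0.1×(0−97) = 97 − 9.7 = 87.3 → 87
rgb(147, 128, 87) = #938057.

#938057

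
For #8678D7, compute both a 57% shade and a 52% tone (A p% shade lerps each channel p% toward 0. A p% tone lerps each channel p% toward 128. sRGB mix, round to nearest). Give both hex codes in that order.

#8678D7 is rgb(134, 120, 215).
57% shade:
  R: 134 + 0.57×(0−134) = 134 − 76.38 = 57.62 → 58
  G: 120 − 68.4 = 51.6 → 52
  B: 215 + 0.57×(0−215) = 215 − 122.55 = 92.45 → 92
  → #3A345C
52% tone:
  R: 134 − 3.12 = 130.88 → 131
  G: 120 + 4.16 = 124.16 → 124
  B: 215 − 45.24 = 169.76 → 170
  → #837CAA

#3A345C, #837CAA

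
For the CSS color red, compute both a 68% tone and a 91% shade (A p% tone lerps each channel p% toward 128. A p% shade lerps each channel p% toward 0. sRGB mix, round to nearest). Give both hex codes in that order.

CSS red is rgb(255, 0, 0).
68% tone:
  R: 255 − 86.36 = 168.64 → 169
  G: 0 + 0.68×(128−0) = 0 + 87.04 = 87.04 → 87
  B: 0 + 87.04 = 87.04 → 87
  → #a95757
91% shade:
  R: 255 + 0.91×(0−255) = 255 − 232.05 = 22.95 → 23
  G: 0 + 0.91×(0−0) = 0 + 0 = 0 → 0
  B: 0 + 0 = 0 → 0
  → #170000

#a95757, #170000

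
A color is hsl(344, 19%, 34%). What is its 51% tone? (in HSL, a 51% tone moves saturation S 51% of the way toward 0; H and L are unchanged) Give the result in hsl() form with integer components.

hsl(344, 9%, 34%)

S moves 51% from 19 toward 0: 19 − 9.69 = 9.31 → 9.
H and L are unchanged.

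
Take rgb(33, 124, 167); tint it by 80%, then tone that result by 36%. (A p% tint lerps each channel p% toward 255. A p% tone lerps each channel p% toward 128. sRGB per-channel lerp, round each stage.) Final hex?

#B5C1C6

An 80% tint moves each channel 80% toward 255:
  R: 33 + 177.6 = 210.6 → 211
  G: 124 + 0.8×(255−124) = 124 + 104.8 = 228.8 → 229
  B: 167 + 70.4 = 237.4 → 237
After the tint: rgb(211, 229, 237) = #D3E5ED.
Per channel, c → c + 0.36(128 − c):
  R: 211 + 0.36×(128−211) = 211 − 29.88 = 181.12 → 181
  G: 229 + 0.36×(128−229) = 229 − 36.36 = 192.64 → 193
  B: 237 − 39.24 = 197.76 → 198
rgb(181, 193, 198) = #B5C1C6.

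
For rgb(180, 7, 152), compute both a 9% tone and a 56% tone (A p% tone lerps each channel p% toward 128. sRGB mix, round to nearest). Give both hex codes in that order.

9% tone:
  R: 180 + 0.09×(128−180) = 180 − 4.68 = 175.32 → 175
  G: 7 + 10.89 = 17.89 → 18
  B: 152 − 2.16 = 149.84 → 150
  → #af1296
56% tone:
  R: 180 − 29.12 = 150.88 → 151
  G: 7 + 0.56×(128−7) = 7 + 67.76 = 74.76 → 75
  B: 152 − 13.44 = 138.56 → 139
  → #974b8b

#af1296, #974b8b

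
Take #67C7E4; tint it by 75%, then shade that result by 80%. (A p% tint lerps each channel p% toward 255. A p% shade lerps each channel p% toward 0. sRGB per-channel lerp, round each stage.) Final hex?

#67C7E4 is rgb(103, 199, 228).
A 75% tint moves each channel 75% toward 255:
  R: 103 + 0.75×(255−103) = 103 + 114 = 217 → 217
  G: 199 + 0.75×(255−199) = 199 + 42 = 241 → 241
  B: 228 + 0.75×(255−228) = 228 + 20.25 = 248.25 → 248
After the tint: rgb(217, 241, 248) = #D9F1F8.
Lerp each channel 80% toward 0:
  R: 217 − 173.6 = 43.4 → 43
  G: 241 + 0.8×(0−241) = 241 − 192.8 = 48.2 → 48
  B: 248 − 198.4 = 49.6 → 50
rgb(43, 48, 50) = #2B3032.

#2B3032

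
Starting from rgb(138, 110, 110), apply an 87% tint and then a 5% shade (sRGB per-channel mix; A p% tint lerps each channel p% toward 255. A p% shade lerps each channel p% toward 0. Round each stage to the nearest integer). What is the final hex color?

Lerp each channel 87% toward 255:
  R: 138 + 101.79 = 239.79 → 240
  G: 110 + 0.87×(255−110) = 110 + 126.15 = 236.15 → 236
  B: 110 + 126.15 = 236.15 → 236
After the tint: rgb(240, 236, 236) = #f0ecec.
Lerp each channel 5% toward 0:
  R: 240 + 0.05×(0−240) = 240 − 12 = 228 → 228
  G: 236 + 0.05×(0−236) = 236 − 11.8 = 224.2 → 224
  B: 236 − 11.8 = 224.2 → 224
rgb(228, 224, 224) = #e4e0e0.

#e4e0e0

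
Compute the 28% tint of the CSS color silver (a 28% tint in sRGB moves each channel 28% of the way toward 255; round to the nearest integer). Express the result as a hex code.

#D2D2D2

CSS silver is rgb(192, 192, 192).
Lerp each channel 28% toward 255:
  R: 192 + 0.28×(255−192) = 192 + 17.64 = 209.64 → 210
  G: 192 + 0.28×(255−192) = 192 + 17.64 = 209.64 → 210
  B: 192 + 0.28×(255−192) = 192 + 17.64 = 209.64 → 210
rgb(210, 210, 210) = #D2D2D2.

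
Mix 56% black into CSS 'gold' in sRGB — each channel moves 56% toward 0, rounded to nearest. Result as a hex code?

CSS gold is rgb(255, 215, 0).
A 56% shade moves each channel 56% toward 0:
  R: 255 + 0.56×(0−255) = 255 − 142.8 = 112.2 → 112
  G: 215 − 120.4 = 94.6 → 95
  B: 0 + 0.56×(0−0) = 0 + 0 = 0 → 0
rgb(112, 95, 0) = #705F00.

#705F00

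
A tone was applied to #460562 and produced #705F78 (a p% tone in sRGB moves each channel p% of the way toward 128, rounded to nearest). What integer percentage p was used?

73%

#460562 is rgb(70, 5, 98); #705F78 is rgb(112, 95, 120).
On the G channel (widest range): 95 ≈ 5 + (p/100)(128 − 5), so p ≈ 100×(95 − 5)/(128 − 5) = 9000/123 = 73.17.
p = 73 reproduces all three channels after rounding.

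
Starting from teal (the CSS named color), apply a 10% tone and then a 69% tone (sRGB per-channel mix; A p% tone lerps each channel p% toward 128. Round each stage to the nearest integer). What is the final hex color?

#5c8080

CSS teal is rgb(0, 128, 128).
Per channel, c → c + 0.1(128 − c):
  R: 0 + 12.8 = 12.8 → 13
  G: 128 + 0.1×(128−128) = 128 + 0 = 128 → 128
  B: 128 + 0.1×(128−128) = 128 + 0 = 128 → 128
After the tone: rgb(13, 128, 128) = #0d8080.
Per channel, c → c + 0.69(128 − c):
  R: 13 + 0.69×(128−13) = 13 + 79.35 = 92.35 → 92
  G: 128 + 0 = 128 → 128
  B: 128 + 0.69×(128−128) = 128 + 0 = 128 → 128
rgb(92, 128, 128) = #5c8080.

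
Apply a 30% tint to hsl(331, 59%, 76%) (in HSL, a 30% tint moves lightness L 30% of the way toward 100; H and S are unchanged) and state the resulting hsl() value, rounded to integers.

hsl(331, 59%, 83%)

L moves 30% from 76 toward 100: 76 + 7.2 = 83.2 → 83.
H and S are unchanged.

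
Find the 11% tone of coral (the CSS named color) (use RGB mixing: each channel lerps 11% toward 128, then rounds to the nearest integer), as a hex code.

CSS coral is rgb(255, 127, 80).
An 11% tone moves each channel 11% toward 128:
  R: 255 − 13.97 = 241.03 → 241
  G: 127 + 0.11×(128−127) = 127 + 0.11 = 127.11 → 127
  B: 80 + 0.11×(128−80) = 80 + 5.28 = 85.28 → 85
rgb(241, 127, 85) = #F17F55.

#F17F55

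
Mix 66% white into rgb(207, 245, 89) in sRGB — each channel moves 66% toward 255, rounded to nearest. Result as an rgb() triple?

rgb(239, 252, 199)

A 66% tint moves each channel 66% toward 255:
  R: 207 + 31.68 = 238.68 → 239
  G: 245 + 6.6 = 251.6 → 252
  B: 89 + 109.56 = 198.56 → 199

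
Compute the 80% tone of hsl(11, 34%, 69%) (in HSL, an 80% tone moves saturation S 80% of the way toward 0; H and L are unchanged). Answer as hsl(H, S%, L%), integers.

hsl(11, 7%, 69%)

S moves 80% from 34 toward 0: 34 − 27.2 = 6.8 → 7.
H and L are unchanged.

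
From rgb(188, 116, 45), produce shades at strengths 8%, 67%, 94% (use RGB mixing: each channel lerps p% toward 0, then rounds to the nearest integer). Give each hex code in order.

#ad6b29, #3e260f, #0b0703

8%: (188 − 15.04 = 172.96→173, 116 − 9.28 = 106.72→107, 45 − 3.6 = 41.4→41) → #ad6b29
67%: (188 − 125.96 = 62.04→62, 116 − 77.72 = 38.28→38, 45 − 30.15 = 14.85→15) → #3e260f
94%: (188 − 176.72 = 11.28→11, 116 − 109.04 = 6.96→7, 45 − 42.3 = 2.7→3) → #0b0703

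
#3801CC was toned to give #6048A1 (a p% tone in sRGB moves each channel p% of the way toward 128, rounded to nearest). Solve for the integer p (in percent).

56%

#3801CC is rgb(56, 1, 204); #6048A1 is rgb(96, 72, 161).
On the G channel (widest range): 72 ≈ 1 + (p/100)(128 − 1), so p ≈ 100×(72 − 1)/(128 − 1) = 7100/127 = 55.91.
p = 56 reproduces all three channels after rounding.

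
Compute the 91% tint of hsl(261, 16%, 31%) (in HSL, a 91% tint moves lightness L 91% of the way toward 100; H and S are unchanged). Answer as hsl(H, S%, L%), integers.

hsl(261, 16%, 94%)

L moves 91% from 31 toward 100: 31 + 62.79 = 93.79 → 94.
H and S are unchanged.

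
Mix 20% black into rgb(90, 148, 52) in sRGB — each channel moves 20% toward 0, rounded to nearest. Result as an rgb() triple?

rgb(72, 118, 42)

Per channel, c → c + 0.2(0 − c):
  R: 90 + 0.2×(0−90) = 90 − 18 = 72 → 72
  G: 148 + 0.2×(0−148) = 148 − 29.6 = 118.4 → 118
  B: 52 + 0.2×(0−52) = 52 − 10.4 = 41.6 → 42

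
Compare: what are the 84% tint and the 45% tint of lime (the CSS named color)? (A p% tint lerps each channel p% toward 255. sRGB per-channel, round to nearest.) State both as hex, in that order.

CSS lime is rgb(0, 255, 0).
84% tint:
  R: 0 + 0.84×(255−0) = 0 + 214.2 = 214.2 → 214
  G: 255 + 0.84×(255−255) = 255 + 0 = 255 → 255
  B: 0 + 214.2 = 214.2 → 214
  → #D6FFD6
45% tint:
  R: 0 + 0.45×(255−0) = 0 + 114.75 = 114.75 → 115
  G: 255 + 0.45×(255−255) = 255 + 0 = 255 → 255
  B: 0 + 114.75 = 114.75 → 115
  → #73FF73

#D6FFD6, #73FF73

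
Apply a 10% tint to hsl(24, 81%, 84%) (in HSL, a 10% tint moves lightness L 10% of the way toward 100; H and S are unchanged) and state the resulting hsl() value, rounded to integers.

L moves 10% from 84 toward 100: 84 + 1.6 = 85.6 → 86.
H and S are unchanged.

hsl(24, 81%, 86%)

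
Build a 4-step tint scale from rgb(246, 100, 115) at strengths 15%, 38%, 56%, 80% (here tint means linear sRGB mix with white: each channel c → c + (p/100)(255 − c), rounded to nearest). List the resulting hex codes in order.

#F77B88, #F99FA8, #FBBBC1, #FDE0E3

15%: (246 + 1.35 = 247.35→247, 100 + 23.25 = 123.25→123, 115 + 21 = 136→136) → #F77B88
38%: (246 + 3.42 = 249.42→249, 100 + 58.9 = 158.9→159, 115 + 53.2 = 168.2→168) → #F99FA8
56%: (246 + 5.04 = 251.04→251, 100 + 86.8 = 186.8→187, 115 + 78.4 = 193.4→193) → #FBBBC1
80%: (246 + 7.2 = 253.2→253, 100 + 124 = 224→224, 115 + 112 = 227→227) → #FDE0E3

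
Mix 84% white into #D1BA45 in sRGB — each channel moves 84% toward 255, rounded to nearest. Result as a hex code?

#D1BA45 is rgb(209, 186, 69).
An 84% tint moves each channel 84% toward 255:
  R: 209 + 0.84×(255−209) = 209 + 38.64 = 247.64 → 248
  G: 186 + 0.84×(255−186) = 186 + 57.96 = 243.96 → 244
  B: 69 + 0.84×(255−69) = 69 + 156.24 = 225.24 → 225
rgb(248, 244, 225) = #F8F4E1.

#F8F4E1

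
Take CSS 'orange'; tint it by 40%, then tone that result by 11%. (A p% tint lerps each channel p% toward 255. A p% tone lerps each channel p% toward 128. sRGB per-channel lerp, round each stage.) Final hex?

#F1C169

CSS orange is rgb(255, 165, 0).
A 40% tint moves each channel 40% toward 255:
  R: 255 + 0 = 255 → 255
  G: 165 + 0.4×(255−165) = 165 + 36 = 201 → 201
  B: 0 + 102 = 102 → 102
After the tint: rgb(255, 201, 102) = #FFC966.
An 11% tone moves each channel 11% toward 128:
  R: 255 + 0.11×(128−255) = 255 − 13.97 = 241.03 → 241
  G: 201 − 8.03 = 192.97 → 193
  B: 102 + 2.86 = 104.86 → 105
rgb(241, 193, 105) = #F1C169.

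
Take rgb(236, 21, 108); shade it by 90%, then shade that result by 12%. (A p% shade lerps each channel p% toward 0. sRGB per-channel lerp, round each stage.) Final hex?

#15020a

Lerp each channel 90% toward 0:
  R: 236 + 0.9×(0−236) = 236 − 212.4 = 23.6 → 24
  G: 21 − 18.9 = 2.1 → 2
  B: 108 − 97.2 = 10.8 → 11
After the shade: rgb(24, 2, 11) = #18020b.
Per channel, c → c + 0.12(0 − c):
  R: 24 + 0.12×(0−24) = 24 − 2.88 = 21.12 → 21
  G: 2 − 0.24 = 1.76 → 2
  B: 11 − 1.32 = 9.68 → 10
rgb(21, 2, 10) = #15020a.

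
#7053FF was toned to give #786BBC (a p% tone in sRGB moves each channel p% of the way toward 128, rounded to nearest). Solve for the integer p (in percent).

#7053FF is rgb(112, 83, 255); #786BBC is rgb(120, 107, 188).
On the B channel (widest range): 188 ≈ 255 + (p/100)(128 − 255), so p ≈ 100×(188 − 255)/(128 − 255) = -6700/-127 = 52.76.
p = 53 reproduces all three channels after rounding.

53%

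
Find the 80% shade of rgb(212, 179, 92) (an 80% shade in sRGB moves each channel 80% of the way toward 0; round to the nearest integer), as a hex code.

#2a2412

Lerp each channel 80% toward 0:
  R: 212 + 0.8×(0−212) = 212 − 169.6 = 42.4 → 42
  G: 179 + 0.8×(0−179) = 179 − 143.2 = 35.8 → 36
  B: 92 − 73.6 = 18.4 → 18
rgb(42, 36, 18) = #2a2412.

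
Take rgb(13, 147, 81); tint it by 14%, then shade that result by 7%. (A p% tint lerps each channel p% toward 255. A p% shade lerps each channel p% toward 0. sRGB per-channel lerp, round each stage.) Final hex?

#2C9762

A 14% tint moves each channel 14% toward 255:
  R: 13 + 0.14×(255−13) = 13 + 33.88 = 46.88 → 47
  G: 147 + 15.12 = 162.12 → 162
  B: 81 + 24.36 = 105.36 → 105
After the tint: rgb(47, 162, 105) = #2FA269.
Lerp each channel 7% toward 0:
  R: 47 + 0.07×(0−47) = 47 − 3.29 = 43.71 → 44
  G: 162 − 11.34 = 150.66 → 151
  B: 105 + 0.07×(0−105) = 105 − 7.35 = 97.65 → 98
rgb(44, 151, 98) = #2C9762.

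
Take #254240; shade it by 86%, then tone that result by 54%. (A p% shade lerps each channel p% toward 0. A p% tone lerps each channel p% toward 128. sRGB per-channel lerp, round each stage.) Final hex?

#474949

#254240 is rgb(37, 66, 64).
Per channel, c → c + 0.86(0 − c):
  R: 37 + 0.86×(0−37) = 37 − 31.82 = 5.18 → 5
  G: 66 + 0.86×(0−66) = 66 − 56.76 = 9.24 → 9
  B: 64 + 0.86×(0−64) = 64 − 55.04 = 8.96 → 9
After the shade: rgb(5, 9, 9) = #050909.
Per channel, c → c + 0.54(128 − c):
  R: 5 + 0.54×(128−5) = 5 + 66.42 = 71.42 → 71
  G: 9 + 64.26 = 73.26 → 73
  B: 9 + 0.54×(128−9) = 9 + 64.26 = 73.26 → 73
rgb(71, 73, 73) = #474949.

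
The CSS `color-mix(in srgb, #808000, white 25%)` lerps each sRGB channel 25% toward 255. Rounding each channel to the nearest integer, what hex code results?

#A0A040

#808000 is rgb(128, 128, 0).
Per channel, c → c + 0.25(255 − c):
  R: 128 + 31.75 = 159.75 → 160
  G: 128 + 0.25×(255−128) = 128 + 31.75 = 159.75 → 160
  B: 0 + 0.25×(255−0) = 0 + 63.75 = 63.75 → 64
rgb(160, 160, 64) = #A0A040.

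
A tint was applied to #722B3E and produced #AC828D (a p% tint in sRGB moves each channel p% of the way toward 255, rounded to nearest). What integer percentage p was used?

41%

#722B3E is rgb(114, 43, 62); #AC828D is rgb(172, 130, 141).
On the G channel (widest range): 130 ≈ 43 + (p/100)(255 − 43), so p ≈ 100×(130 − 43)/(255 − 43) = 8700/212 = 41.04.
p = 41 reproduces all three channels after rounding.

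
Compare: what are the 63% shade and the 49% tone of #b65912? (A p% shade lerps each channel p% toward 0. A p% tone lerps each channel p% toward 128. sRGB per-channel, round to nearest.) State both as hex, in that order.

#b65912 is rgb(182, 89, 18).
63% shade:
  R: 182 + 0.63×(0−182) = 182 − 114.66 = 67.34 → 67
  G: 89 + 0.63×(0−89) = 89 − 56.07 = 32.93 → 33
  B: 18 + 0.63×(0−18) = 18 − 11.34 = 6.66 → 7
  → #432107
49% tone:
  R: 182 − 26.46 = 155.54 → 156
  G: 89 + 0.49×(128−89) = 89 + 19.11 = 108.11 → 108
  B: 18 + 0.49×(128−18) = 18 + 53.9 = 71.9 → 72
  → #9c6c48

#432107, #9c6c48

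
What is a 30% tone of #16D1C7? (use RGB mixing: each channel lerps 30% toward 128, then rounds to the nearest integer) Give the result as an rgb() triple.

#16D1C7 is rgb(22, 209, 199).
Lerp each channel 30% toward 128:
  R: 22 + 0.3×(128−22) = 22 + 31.8 = 53.8 → 54
  G: 209 + 0.3×(128−209) = 209 − 24.3 = 184.7 → 185
  B: 199 + 0.3×(128−199) = 199 − 21.3 = 177.7 → 178

rgb(54, 185, 178)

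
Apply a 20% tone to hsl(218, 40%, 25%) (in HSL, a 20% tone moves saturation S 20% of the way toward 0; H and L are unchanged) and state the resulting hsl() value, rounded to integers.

S moves 20% from 40 toward 0: 40 − 8 = 32 → 32.
H and L are unchanged.

hsl(218, 32%, 25%)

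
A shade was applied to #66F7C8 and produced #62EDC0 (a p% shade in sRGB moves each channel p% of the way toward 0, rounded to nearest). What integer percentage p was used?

#66F7C8 is rgb(102, 247, 200); #62EDC0 is rgb(98, 237, 192).
On the G channel (widest range): 237 ≈ 247 + (p/100)(0 − 247), so p ≈ 100×(237 − 247)/(0 − 247) = -1000/-247 = 4.05.
p = 4 reproduces all three channels after rounding.

4%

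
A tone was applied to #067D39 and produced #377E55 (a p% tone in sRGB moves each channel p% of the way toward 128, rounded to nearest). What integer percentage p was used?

40%

#067D39 is rgb(6, 125, 57); #377E55 is rgb(55, 126, 85).
On the R channel (widest range): 55 ≈ 6 + (p/100)(128 − 6), so p ≈ 100×(55 − 6)/(128 − 6) = 4900/122 = 40.16.
p = 40 reproduces all three channels after rounding.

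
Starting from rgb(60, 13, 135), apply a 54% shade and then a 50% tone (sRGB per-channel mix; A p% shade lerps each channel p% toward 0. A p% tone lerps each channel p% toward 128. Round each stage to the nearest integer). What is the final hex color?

#4e435f

Per channel, c → c + 0.54(0 − c):
  R: 60 + 0.54×(0−60) = 60 − 32.4 = 27.6 → 28
  G: 13 − 7.02 = 5.98 → 6
  B: 135 + 0.54×(0−135) = 135 − 72.9 = 62.1 → 62
After the shade: rgb(28, 6, 62) = #1c063e.
Lerp each channel 50% toward 128:
  R: 28 + 0.5×(128−28) = 28 + 50 = 78 → 78
  G: 6 + 0.5×(128−6) = 6 + 61 = 67 → 67
  B: 62 + 0.5×(128−62) = 62 + 33 = 95 → 95
rgb(78, 67, 95) = #4e435f.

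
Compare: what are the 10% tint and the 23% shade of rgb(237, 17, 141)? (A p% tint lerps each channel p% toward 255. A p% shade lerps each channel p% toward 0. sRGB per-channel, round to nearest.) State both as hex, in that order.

10% tint:
  R: 237 + 0.1×(255−237) = 237 + 1.8 = 238.8 → 239
  G: 17 + 23.8 = 40.8 → 41
  B: 141 + 11.4 = 152.4 → 152
  → #ef2998
23% shade:
  R: 237 − 54.51 = 182.49 → 182
  G: 17 + 0.23×(0−17) = 17 − 3.91 = 13.09 → 13
  B: 141 + 0.23×(0−141) = 141 − 32.43 = 108.57 → 109
  → #b60d6d

#ef2998, #b60d6d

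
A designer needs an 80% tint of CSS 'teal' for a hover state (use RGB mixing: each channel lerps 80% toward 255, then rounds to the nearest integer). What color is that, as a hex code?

#cce6e6

CSS teal is rgb(0, 128, 128).
Per channel, c → c + 0.8(255 − c):
  R: 0 + 204 = 204 → 204
  G: 128 + 0.8×(255−128) = 128 + 101.6 = 229.6 → 230
  B: 128 + 101.6 = 229.6 → 230
rgb(204, 230, 230) = #cce6e6.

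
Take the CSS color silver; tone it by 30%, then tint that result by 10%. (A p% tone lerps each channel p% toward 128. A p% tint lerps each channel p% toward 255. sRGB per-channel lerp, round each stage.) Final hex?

CSS silver is rgb(192, 192, 192).
Per channel, c → c + 0.3(128 − c):
  R: 192 − 19.2 = 172.8 → 173
  G: 192 − 19.2 = 172.8 → 173
  B: 192 + 0.3×(128−192) = 192 − 19.2 = 172.8 → 173
After the tone: rgb(173, 173, 173) = #adadad.
Per channel, c → c + 0.1(255 − c):
  R: 173 + 0.1×(255−173) = 173 + 8.2 = 181.2 → 181
  G: 173 + 8.2 = 181.2 → 181
  B: 173 + 0.1×(255−173) = 173 + 8.2 = 181.2 → 181
rgb(181, 181, 181) = #b5b5b5.

#b5b5b5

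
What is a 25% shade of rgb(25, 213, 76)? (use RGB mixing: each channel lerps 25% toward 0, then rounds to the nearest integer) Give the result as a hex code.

#13A039

Per channel, c → c + 0.25(0 − c):
  R: 25 + 0.25×(0−25) = 25 − 6.25 = 18.75 → 19
  G: 213 + 0.25×(0−213) = 213 − 53.25 = 159.75 → 160
  B: 76 + 0.25×(0−76) = 76 − 19 = 57 → 57
rgb(19, 160, 57) = #13A039.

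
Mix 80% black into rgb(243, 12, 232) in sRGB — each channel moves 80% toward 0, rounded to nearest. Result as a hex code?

#31022e

Per channel, c → c + 0.8(0 − c):
  R: 243 − 194.4 = 48.6 → 49
  G: 12 − 9.6 = 2.4 → 2
  B: 232 + 0.8×(0−232) = 232 − 185.6 = 46.4 → 46
rgb(49, 2, 46) = #31022e.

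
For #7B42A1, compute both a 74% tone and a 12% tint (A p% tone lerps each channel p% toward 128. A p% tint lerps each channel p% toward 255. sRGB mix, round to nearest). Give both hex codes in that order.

#7B42A1 is rgb(123, 66, 161).
74% tone:
  R: 123 + 0.74×(128−123) = 123 + 3.7 = 126.7 → 127
  G: 66 + 0.74×(128−66) = 66 + 45.88 = 111.88 → 112
  B: 161 − 24.42 = 136.58 → 137
  → #7F7089
12% tint:
  R: 123 + 15.84 = 138.84 → 139
  G: 66 + 0.12×(255−66) = 66 + 22.68 = 88.68 → 89
  B: 161 + 0.12×(255−161) = 161 + 11.28 = 172.28 → 172
  → #8B59AC

#7F7089, #8B59AC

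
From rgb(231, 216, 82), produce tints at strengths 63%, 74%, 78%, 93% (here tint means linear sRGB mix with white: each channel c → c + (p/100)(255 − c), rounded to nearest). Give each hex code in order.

#F6F1BF, #F9F5D2, #FAF6D9, #FDFCF3

63%: (231 + 15.12 = 246.12→246, 216 + 24.57 = 240.57→241, 82 + 108.99 = 190.99→191) → #F6F1BF
74%: (231 + 17.76 = 248.76→249, 216 + 28.86 = 244.86→245, 82 + 128.02 = 210.02→210) → #F9F5D2
78%: (231 + 18.72 = 249.72→250, 216 + 30.42 = 246.42→246, 82 + 134.94 = 216.94→217) → #FAF6D9
93%: (231 + 22.32 = 253.32→253, 216 + 36.27 = 252.27→252, 82 + 160.89 = 242.89→243) → #FDFCF3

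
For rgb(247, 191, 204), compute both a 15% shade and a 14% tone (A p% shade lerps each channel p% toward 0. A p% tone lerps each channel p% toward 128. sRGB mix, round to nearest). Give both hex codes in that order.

15% shade:
  R: 247 + 0.15×(0−247) = 247 − 37.05 = 209.95 → 210
  G: 191 − 28.65 = 162.35 → 162
  B: 204 − 30.6 = 173.4 → 173
  → #D2A2AD
14% tone:
  R: 247 + 0.14×(128−247) = 247 − 16.66 = 230.34 → 230
  G: 191 − 8.82 = 182.18 → 182
  B: 204 + 0.14×(128−204) = 204 − 10.64 = 193.36 → 193
  → #E6B6C1

#D2A2AD, #E6B6C1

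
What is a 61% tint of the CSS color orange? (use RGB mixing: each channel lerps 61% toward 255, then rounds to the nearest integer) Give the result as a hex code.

CSS orange is rgb(255, 165, 0).
Per channel, c → c + 0.61(255 − c):
  R: 255 + 0 = 255 → 255
  G: 165 + 0.61×(255−165) = 165 + 54.9 = 219.9 → 220
  B: 0 + 0.61×(255−0) = 0 + 155.55 = 155.55 → 156
rgb(255, 220, 156) = #FFDC9C.

#FFDC9C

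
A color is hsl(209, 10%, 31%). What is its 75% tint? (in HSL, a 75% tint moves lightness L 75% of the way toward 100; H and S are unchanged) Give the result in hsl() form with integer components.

L moves 75% from 31 toward 100: 31 + 51.75 = 82.75 → 83.
H and S are unchanged.

hsl(209, 10%, 83%)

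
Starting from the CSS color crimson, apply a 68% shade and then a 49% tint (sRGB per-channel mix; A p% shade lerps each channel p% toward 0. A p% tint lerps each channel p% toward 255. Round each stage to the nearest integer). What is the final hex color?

#A18087

CSS crimson is rgb(220, 20, 60).
Per channel, c → c + 0.68(0 − c):
  R: 220 + 0.68×(0−220) = 220 − 149.6 = 70.4 → 70
  G: 20 − 13.6 = 6.4 → 6
  B: 60 + 0.68×(0−60) = 60 − 40.8 = 19.2 → 19
After the shade: rgb(70, 6, 19) = #460613.
Lerp each channel 49% toward 255:
  R: 70 + 0.49×(255−70) = 70 + 90.65 = 160.65 → 161
  G: 6 + 0.49×(255−6) = 6 + 122.01 = 128.01 → 128
  B: 19 + 115.64 = 134.64 → 135
rgb(161, 128, 135) = #A18087.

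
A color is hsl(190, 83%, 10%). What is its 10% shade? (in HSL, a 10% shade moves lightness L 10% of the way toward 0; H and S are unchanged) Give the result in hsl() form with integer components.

L moves 10% from 10 toward 0: 10 − 1 = 9 → 9.
H and S are unchanged.

hsl(190, 83%, 9%)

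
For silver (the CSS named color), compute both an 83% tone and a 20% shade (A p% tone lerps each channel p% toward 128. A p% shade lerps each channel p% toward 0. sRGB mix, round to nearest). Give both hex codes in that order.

#8b8b8b, #9a9a9a

CSS silver is rgb(192, 192, 192).
83% tone:
  R: 192 + 0.83×(128−192) = 192 − 53.12 = 138.88 → 139
  G: 192 + 0.83×(128−192) = 192 − 53.12 = 138.88 → 139
  B: 192 + 0.83×(128−192) = 192 − 53.12 = 138.88 → 139
  → #8b8b8b
20% shade:
  R: 192 − 38.4 = 153.6 → 154
  G: 192 + 0.2×(0−192) = 192 − 38.4 = 153.6 → 154
  B: 192 − 38.4 = 153.6 → 154
  → #9a9a9a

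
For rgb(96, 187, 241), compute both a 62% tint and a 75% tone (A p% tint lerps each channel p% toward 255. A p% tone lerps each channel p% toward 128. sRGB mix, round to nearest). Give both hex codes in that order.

#C3E5FA, #788F9C

62% tint:
  R: 96 + 98.58 = 194.58 → 195
  G: 187 + 0.62×(255−187) = 187 + 42.16 = 229.16 → 229
  B: 241 + 8.68 = 249.68 → 250
  → #C3E5FA
75% tone:
  R: 96 + 0.75×(128−96) = 96 + 24 = 120 → 120
  G: 187 − 44.25 = 142.75 → 143
  B: 241 + 0.75×(128−241) = 241 − 84.75 = 156.25 → 156
  → #788F9C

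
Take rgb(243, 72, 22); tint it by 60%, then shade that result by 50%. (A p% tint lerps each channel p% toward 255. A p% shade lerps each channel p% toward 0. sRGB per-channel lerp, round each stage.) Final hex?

#7d5b51

Per channel, c → c + 0.6(255 − c):
  R: 243 + 7.2 = 250.2 → 250
  G: 72 + 109.8 = 181.8 → 182
  B: 22 + 0.6×(255−22) = 22 + 139.8 = 161.8 → 162
After the tint: rgb(250, 182, 162) = #fab6a2.
Lerp each channel 50% toward 0:
  R: 250 + 0.5×(0−250) = 250 − 125 = 125 → 125
  G: 182 − 91 = 91 → 91
  B: 162 + 0.5×(0−162) = 162 − 81 = 81 → 81
rgb(125, 91, 81) = #7d5b51.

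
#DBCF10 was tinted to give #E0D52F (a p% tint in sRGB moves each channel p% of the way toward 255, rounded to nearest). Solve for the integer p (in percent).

#DBCF10 is rgb(219, 207, 16); #E0D52F is rgb(224, 213, 47).
On the B channel (widest range): 47 ≈ 16 + (p/100)(255 − 16), so p ≈ 100×(47 − 16)/(255 − 16) = 3100/239 = 12.97.
p = 13 reproduces all three channels after rounding.

13%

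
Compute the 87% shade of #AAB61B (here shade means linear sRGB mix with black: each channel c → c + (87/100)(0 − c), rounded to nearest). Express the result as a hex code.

#AAB61B is rgb(170, 182, 27).
An 87% shade moves each channel 87% toward 0:
  R: 170 − 147.9 = 22.1 → 22
  G: 182 − 158.34 = 23.66 → 24
  B: 27 + 0.87×(0−27) = 27 − 23.49 = 3.51 → 4
rgb(22, 24, 4) = #161804.

#161804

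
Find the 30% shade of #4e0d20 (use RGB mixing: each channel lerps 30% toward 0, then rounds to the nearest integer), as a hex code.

#370916

#4e0d20 is rgb(78, 13, 32).
A 30% shade moves each channel 30% toward 0:
  R: 78 − 23.4 = 54.6 → 55
  G: 13 − 3.9 = 9.1 → 9
  B: 32 + 0.3×(0−32) = 32 − 9.6 = 22.4 → 22
rgb(55, 9, 22) = #370916.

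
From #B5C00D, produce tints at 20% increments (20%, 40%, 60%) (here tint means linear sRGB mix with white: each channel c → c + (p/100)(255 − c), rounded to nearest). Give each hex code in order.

#B5C00D is rgb(181, 192, 13).
20%: (181 + 14.8 = 195.8→196, 192 + 12.6 = 204.6→205, 13 + 48.4 = 61.4→61) → #C4CD3D
40%: (181 + 29.6 = 210.6→211, 192 + 25.2 = 217.2→217, 13 + 96.8 = 109.8→110) → #D3D96E
60%: (181 + 44.4 = 225.4→225, 192 + 37.8 = 229.8→230, 13 + 145.2 = 158.2→158) → #E1E69E

#C4CD3D, #D3D96E, #E1E69E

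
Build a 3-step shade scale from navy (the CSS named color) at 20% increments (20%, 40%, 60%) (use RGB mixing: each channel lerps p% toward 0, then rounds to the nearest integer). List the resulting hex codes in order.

#000066, #00004D, #000033

CSS navy is rgb(0, 0, 128).
20%: (0→0, 0→0, 128 − 25.6 = 102.4→102) → #000066
40%: (0→0, 0→0, 128 − 51.2 = 76.8→77) → #00004D
60%: (0→0, 0→0, 128 − 76.8 = 51.2→51) → #000033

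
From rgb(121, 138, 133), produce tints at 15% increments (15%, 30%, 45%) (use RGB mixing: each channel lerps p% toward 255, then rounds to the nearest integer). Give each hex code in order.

15%: (121 + 20.1 = 141.1→141, 138 + 17.55 = 155.55→156, 133 + 18.3 = 151.3→151) → #8d9c97
30%: (121 + 40.2 = 161.2→161, 138 + 35.1 = 173.1→173, 133 + 36.6 = 169.6→170) → #a1adaa
45%: (121 + 60.3 = 181.3→181, 138 + 52.65 = 190.65→191, 133 + 54.9 = 187.9→188) → #b5bfbc

#8d9c97, #a1adaa, #b5bfbc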